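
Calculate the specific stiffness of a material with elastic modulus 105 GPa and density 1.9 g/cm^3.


Specific stiffness = E/rho = 105/1.9 = 55.3 GPa/(g/cm^3)

55.3 GPa/(g/cm^3)


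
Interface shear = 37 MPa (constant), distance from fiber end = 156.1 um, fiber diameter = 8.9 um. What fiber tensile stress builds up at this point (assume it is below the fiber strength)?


Force balance: sigma_f * (pi*d^2/4) = tau * (pi*d) * x  ->  sigma_f = 4 * tau * x / d
sigma_f = 4 * 37 * 156.1 / 8.9 = 2595.8 MPa

2595.8 MPa


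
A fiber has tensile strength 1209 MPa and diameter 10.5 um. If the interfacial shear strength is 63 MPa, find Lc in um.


Lc = sigma_f * d / (2 * tau_i) = 1209 * 10.5 / (2 * 63) = 100.8 um

100.8 um


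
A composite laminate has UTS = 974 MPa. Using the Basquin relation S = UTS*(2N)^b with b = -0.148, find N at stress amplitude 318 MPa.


N = 0.5 * (S/UTS)^(1/b) = 0.5 * (318/974)^(1/-0.148) = 963.0406 cycles

963.0406 cycles


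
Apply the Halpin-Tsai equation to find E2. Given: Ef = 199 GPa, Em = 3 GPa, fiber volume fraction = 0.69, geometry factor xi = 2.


eta = (Ef/Em - 1)/(Ef/Em + xi) = (66.3333 - 1)/(66.3333 + 2) = 0.9561
E2 = Em*(1+xi*eta*Vf)/(1-eta*Vf) = 20.45 GPa

20.45 GPa


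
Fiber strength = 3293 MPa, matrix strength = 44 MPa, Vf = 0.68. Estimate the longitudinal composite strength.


sigma_1 = sigma_f*Vf + sigma_m*(1-Vf) = 3293*0.68 + 44*0.32 = 2253.3 MPa

2253.3 MPa


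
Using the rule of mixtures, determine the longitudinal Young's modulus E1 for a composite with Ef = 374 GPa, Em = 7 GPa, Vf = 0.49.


E1 = Ef*Vf + Em*(1-Vf) = 374*0.49 + 7*0.51 = 186.83 GPa

186.83 GPa


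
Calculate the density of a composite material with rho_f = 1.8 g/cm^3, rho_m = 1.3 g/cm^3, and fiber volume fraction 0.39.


rho_c = rho_f*Vf + rho_m*(1-Vf) = 1.8*0.39 + 1.3*0.61 = 1.495 g/cm^3

1.495 g/cm^3


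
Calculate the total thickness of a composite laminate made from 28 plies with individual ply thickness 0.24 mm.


h = n * t_ply = 28 * 0.24 = 6.72 mm

6.72 mm


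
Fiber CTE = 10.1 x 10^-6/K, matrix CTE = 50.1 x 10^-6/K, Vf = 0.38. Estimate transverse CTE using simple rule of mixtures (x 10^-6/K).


alpha_2 = alpha_f*Vf + alpha_m*(1-Vf) = 10.1*0.38 + 50.1*0.62 = 34.9 x 10^-6/K

34.9 x 10^-6/K


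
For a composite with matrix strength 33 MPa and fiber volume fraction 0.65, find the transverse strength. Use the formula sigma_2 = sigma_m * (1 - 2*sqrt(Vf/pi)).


factor = 1 - 2*sqrt(0.65/pi) = 0.0903
sigma_2 = 33 * 0.0903 = 2.98 MPa

2.98 MPa


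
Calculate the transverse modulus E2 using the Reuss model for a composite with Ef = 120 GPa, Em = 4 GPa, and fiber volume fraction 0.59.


1/E2 = Vf/Ef + (1-Vf)/Em = 0.59/120 + 0.41/4
E2 = 9.31 GPa

9.31 GPa


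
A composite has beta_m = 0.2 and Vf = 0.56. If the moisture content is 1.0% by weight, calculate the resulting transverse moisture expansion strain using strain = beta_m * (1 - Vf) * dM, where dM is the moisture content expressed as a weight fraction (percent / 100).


dM = 1.0/100 = 0.01
strain = beta_m * (1-Vf) * dM = 0.2 * 0.44 * 0.01 = 0.00088

0.00088


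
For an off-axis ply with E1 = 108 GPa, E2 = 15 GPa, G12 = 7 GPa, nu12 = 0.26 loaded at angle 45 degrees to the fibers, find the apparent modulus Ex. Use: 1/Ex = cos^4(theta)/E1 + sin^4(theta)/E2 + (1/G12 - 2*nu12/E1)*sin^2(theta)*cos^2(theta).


cos^4(45) = 0.25, sin^4(45) = 0.25, sin^2(45)*cos^2(45) = 0.25
1/G12 - 2*nu12/E1 = 1/7 - 2*0.26/108 = 0.138042 GPa^-1
1/Ex = 0.25/108 + 0.25/15 + 0.138042*0.25 = 0.0534921 GPa^-1
Ex = 18.69 GPa

18.69 GPa


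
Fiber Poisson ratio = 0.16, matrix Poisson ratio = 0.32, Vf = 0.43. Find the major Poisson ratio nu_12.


nu_12 = nu_f*Vf + nu_m*(1-Vf) = 0.16*0.43 + 0.32*0.57 = 0.2512

0.2512


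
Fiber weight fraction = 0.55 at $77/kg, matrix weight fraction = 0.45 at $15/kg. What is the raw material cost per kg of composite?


Cost = cost_f*Wf + cost_m*Wm = 77*0.55 + 15*0.45 = $49.1/kg

$49.1/kg


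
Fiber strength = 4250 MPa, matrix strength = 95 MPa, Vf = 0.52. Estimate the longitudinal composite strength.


sigma_1 = sigma_f*Vf + sigma_m*(1-Vf) = 4250*0.52 + 95*0.48 = 2255.6 MPa

2255.6 MPa


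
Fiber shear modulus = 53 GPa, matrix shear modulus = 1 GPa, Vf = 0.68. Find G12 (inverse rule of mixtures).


1/G12 = Vf/Gf + (1-Vf)/Gm = 0.68/53 + 0.32/1
G12 = 3.0 GPa

3.0 GPa


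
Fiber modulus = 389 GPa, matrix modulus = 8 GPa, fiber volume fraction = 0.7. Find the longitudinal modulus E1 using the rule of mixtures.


E1 = Ef*Vf + Em*(1-Vf) = 389*0.7 + 8*0.3 = 274.7 GPa

274.7 GPa


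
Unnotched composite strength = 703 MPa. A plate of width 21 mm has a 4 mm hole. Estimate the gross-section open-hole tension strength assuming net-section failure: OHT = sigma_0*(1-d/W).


OHT = sigma_0*(1-d/W) = 703*(1-4/21) = 569.1 MPa

569.1 MPa


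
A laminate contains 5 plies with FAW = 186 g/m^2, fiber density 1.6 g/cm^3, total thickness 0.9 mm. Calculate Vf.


Vf = n * FAW / (rho_f * h * 1000) = 5 * 186 / (1.6 * 0.9 * 1000) = 0.6458

0.6458


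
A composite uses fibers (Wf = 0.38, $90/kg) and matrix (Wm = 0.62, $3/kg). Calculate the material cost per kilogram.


Cost = cost_f*Wf + cost_m*Wm = 90*0.38 + 3*0.62 = $36.06/kg

$36.06/kg


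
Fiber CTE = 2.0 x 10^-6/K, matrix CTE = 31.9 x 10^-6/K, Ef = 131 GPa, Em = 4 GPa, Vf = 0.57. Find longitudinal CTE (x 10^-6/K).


E1 = Ef*Vf + Em*(1-Vf) = 76.39
alpha_1 = (alpha_f*Ef*Vf + alpha_m*Em*(1-Vf))/E1 = 2.67 x 10^-6/K

2.67 x 10^-6/K


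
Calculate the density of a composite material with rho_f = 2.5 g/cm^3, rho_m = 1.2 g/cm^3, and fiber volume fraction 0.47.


rho_c = rho_f*Vf + rho_m*(1-Vf) = 2.5*0.47 + 1.2*0.53 = 1.811 g/cm^3

1.811 g/cm^3


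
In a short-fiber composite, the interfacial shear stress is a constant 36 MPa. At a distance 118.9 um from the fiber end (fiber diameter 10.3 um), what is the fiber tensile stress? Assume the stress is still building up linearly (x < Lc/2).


Force balance: sigma_f * (pi*d^2/4) = tau * (pi*d) * x  ->  sigma_f = 4 * tau * x / d
sigma_f = 4 * 36 * 118.9 / 10.3 = 1662.3 MPa

1662.3 MPa


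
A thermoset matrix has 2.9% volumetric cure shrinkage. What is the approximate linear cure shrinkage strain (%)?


Linear shrinkage ≈ vol_shrink/3 = 2.9/3 = 0.967%

0.967%


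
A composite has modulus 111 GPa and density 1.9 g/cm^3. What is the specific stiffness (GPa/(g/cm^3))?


Specific stiffness = E/rho = 111/1.9 = 58.4 GPa/(g/cm^3)

58.4 GPa/(g/cm^3)


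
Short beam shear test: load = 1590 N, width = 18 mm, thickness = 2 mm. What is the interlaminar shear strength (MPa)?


ILSS = 3F/(4bh) = 3*1590/(4*18*2) = 33.13 MPa

33.13 MPa


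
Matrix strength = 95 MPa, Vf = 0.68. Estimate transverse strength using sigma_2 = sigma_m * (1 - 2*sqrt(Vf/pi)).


factor = 1 - 2*sqrt(0.68/pi) = 0.0695
sigma_2 = 95 * 0.0695 = 6.6 MPa

6.6 MPa


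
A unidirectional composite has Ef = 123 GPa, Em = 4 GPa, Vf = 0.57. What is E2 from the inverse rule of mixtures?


1/E2 = Vf/Ef + (1-Vf)/Em = 0.57/123 + 0.43/4
E2 = 8.92 GPa

8.92 GPa


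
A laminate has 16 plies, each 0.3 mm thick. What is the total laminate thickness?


h = n * t_ply = 16 * 0.3 = 4.8 mm

4.8 mm


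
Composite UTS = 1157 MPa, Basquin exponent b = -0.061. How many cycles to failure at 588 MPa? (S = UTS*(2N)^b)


N = 0.5 * (S/UTS)^(1/b) = 0.5 * (588/1157)^(1/-0.061) = 32955.0036 cycles

32955.0036 cycles


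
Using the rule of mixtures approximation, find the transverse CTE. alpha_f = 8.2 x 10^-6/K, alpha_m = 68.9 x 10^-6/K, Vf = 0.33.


alpha_2 = alpha_f*Vf + alpha_m*(1-Vf) = 8.2*0.33 + 68.9*0.67 = 48.9 x 10^-6/K

48.9 x 10^-6/K


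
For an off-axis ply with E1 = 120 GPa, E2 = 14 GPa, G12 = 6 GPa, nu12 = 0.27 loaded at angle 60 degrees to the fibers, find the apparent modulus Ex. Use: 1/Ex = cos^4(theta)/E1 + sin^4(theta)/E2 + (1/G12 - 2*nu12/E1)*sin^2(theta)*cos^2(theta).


cos^4(60) = 0.0625, sin^4(60) = 0.5625, sin^2(60)*cos^2(60) = 0.1875
1/G12 - 2*nu12/E1 = 1/6 - 2*0.27/120 = 0.162167 GPa^-1
1/Ex = 0.0625/120 + 0.5625/14 + 0.162167*0.1875 = 0.0711057 GPa^-1
Ex = 14.06 GPa

14.06 GPa


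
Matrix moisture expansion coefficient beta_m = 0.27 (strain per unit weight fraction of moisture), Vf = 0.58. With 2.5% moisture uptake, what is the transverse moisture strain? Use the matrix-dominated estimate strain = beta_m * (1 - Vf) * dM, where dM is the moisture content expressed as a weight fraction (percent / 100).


dM = 2.5/100 = 0.025
strain = beta_m * (1-Vf) * dM = 0.27 * 0.42 * 0.025 = 0.002835

0.002835


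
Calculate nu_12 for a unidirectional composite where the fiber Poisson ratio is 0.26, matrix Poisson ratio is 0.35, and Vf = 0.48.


nu_12 = nu_f*Vf + nu_m*(1-Vf) = 0.26*0.48 + 0.35*0.52 = 0.3068

0.3068


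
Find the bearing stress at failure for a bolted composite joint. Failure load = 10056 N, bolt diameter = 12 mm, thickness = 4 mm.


sigma_br = F/(d*h) = 10056/(12*4) = 209.5 MPa

209.5 MPa


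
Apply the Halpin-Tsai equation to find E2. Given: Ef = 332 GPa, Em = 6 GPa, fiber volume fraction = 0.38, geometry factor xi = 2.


eta = (Ef/Em - 1)/(Ef/Em + xi) = (55.3333 - 1)/(55.3333 + 2) = 0.9477
E2 = Em*(1+xi*eta*Vf)/(1-eta*Vf) = 16.13 GPa

16.13 GPa


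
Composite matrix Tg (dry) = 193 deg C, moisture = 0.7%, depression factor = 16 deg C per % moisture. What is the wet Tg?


Tg_wet = Tg_dry - k*moisture = 193 - 16*0.7 = 181.8 deg C

181.8 deg C


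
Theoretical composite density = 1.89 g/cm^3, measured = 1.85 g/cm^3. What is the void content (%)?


Void% = (rho_theo - rho_actual)/rho_theo * 100 = (1.89 - 1.85)/1.89 * 100 = 2.12%

2.12%


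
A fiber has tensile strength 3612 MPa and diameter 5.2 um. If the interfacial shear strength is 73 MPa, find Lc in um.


Lc = sigma_f * d / (2 * tau_i) = 3612 * 5.2 / (2 * 73) = 128.6 um

128.6 um


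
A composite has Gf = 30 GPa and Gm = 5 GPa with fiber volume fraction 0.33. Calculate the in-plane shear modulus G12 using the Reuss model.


1/G12 = Vf/Gf + (1-Vf)/Gm = 0.33/30 + 0.67/5
G12 = 6.9 GPa

6.9 GPa


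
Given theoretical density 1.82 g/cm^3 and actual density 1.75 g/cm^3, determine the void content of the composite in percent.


Void% = (rho_theo - rho_actual)/rho_theo * 100 = (1.82 - 1.75)/1.82 * 100 = 3.85%

3.85%


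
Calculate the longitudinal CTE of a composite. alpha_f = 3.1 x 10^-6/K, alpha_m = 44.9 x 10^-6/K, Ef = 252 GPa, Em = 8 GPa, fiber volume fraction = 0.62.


E1 = Ef*Vf + Em*(1-Vf) = 159.28
alpha_1 = (alpha_f*Ef*Vf + alpha_m*Em*(1-Vf))/E1 = 3.9 x 10^-6/K

3.9 x 10^-6/K


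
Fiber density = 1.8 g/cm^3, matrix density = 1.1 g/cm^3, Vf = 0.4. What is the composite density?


rho_c = rho_f*Vf + rho_m*(1-Vf) = 1.8*0.4 + 1.1*0.6 = 1.38 g/cm^3

1.38 g/cm^3


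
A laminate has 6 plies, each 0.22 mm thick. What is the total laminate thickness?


h = n * t_ply = 6 * 0.22 = 1.32 mm

1.32 mm


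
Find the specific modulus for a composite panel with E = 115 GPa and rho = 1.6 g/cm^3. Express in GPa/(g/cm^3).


Specific stiffness = E/rho = 115/1.6 = 71.9 GPa/(g/cm^3)

71.9 GPa/(g/cm^3)


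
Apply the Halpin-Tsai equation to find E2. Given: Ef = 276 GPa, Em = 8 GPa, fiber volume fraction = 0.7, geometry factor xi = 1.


eta = (Ef/Em - 1)/(Ef/Em + xi) = (34.5 - 1)/(34.5 + 1) = 0.9437
E2 = Em*(1+xi*eta*Vf)/(1-eta*Vf) = 39.14 GPa

39.14 GPa


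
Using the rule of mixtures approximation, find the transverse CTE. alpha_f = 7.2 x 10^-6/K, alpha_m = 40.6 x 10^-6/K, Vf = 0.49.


alpha_2 = alpha_f*Vf + alpha_m*(1-Vf) = 7.2*0.49 + 40.6*0.51 = 24.2 x 10^-6/K

24.2 x 10^-6/K


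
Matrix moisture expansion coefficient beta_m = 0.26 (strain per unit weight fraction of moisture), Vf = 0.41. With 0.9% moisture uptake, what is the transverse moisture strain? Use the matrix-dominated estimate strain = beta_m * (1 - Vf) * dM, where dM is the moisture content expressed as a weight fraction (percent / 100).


dM = 0.9/100 = 0.009
strain = beta_m * (1-Vf) * dM = 0.26 * 0.59 * 0.009 = 0.0013806

0.0013806


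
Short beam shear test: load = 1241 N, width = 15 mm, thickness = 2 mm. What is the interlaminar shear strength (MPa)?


ILSS = 3F/(4bh) = 3*1241/(4*15*2) = 31.03 MPa

31.03 MPa


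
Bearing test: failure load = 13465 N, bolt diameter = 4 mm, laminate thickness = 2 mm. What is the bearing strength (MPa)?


sigma_br = F/(d*h) = 13465/(4*2) = 1683.1 MPa

1683.1 MPa


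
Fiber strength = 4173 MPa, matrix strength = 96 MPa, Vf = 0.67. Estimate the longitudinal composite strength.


sigma_1 = sigma_f*Vf + sigma_m*(1-Vf) = 4173*0.67 + 96*0.33 = 2827.6 MPa

2827.6 MPa


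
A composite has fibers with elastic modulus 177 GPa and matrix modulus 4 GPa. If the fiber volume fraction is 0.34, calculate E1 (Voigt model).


E1 = Ef*Vf + Em*(1-Vf) = 177*0.34 + 4*0.66 = 62.82 GPa

62.82 GPa


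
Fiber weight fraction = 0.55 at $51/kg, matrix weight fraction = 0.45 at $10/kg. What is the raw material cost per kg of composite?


Cost = cost_f*Wf + cost_m*Wm = 51*0.55 + 10*0.45 = $32.55/kg

$32.55/kg


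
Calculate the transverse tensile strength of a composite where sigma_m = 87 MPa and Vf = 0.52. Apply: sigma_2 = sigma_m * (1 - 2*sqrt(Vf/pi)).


factor = 1 - 2*sqrt(0.52/pi) = 0.1863
sigma_2 = 87 * 0.1863 = 16.21 MPa

16.21 MPa


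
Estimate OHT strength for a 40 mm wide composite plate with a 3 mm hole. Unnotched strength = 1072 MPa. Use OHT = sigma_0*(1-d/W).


OHT = sigma_0*(1-d/W) = 1072*(1-3/40) = 991.6 MPa

991.6 MPa


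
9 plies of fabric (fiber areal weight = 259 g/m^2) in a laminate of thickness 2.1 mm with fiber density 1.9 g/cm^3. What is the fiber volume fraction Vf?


Vf = n * FAW / (rho_f * h * 1000) = 9 * 259 / (1.9 * 2.1 * 1000) = 0.5842

0.5842


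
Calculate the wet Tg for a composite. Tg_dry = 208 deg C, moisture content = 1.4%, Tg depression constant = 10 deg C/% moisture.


Tg_wet = Tg_dry - k*moisture = 208 - 10*1.4 = 194.0 deg C

194.0 deg C


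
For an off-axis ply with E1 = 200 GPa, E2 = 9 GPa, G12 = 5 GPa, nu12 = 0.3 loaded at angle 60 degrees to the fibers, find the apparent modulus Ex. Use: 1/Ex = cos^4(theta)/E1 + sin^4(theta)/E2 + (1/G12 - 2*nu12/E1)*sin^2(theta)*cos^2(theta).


cos^4(60) = 0.0625, sin^4(60) = 0.5625, sin^2(60)*cos^2(60) = 0.1875
1/G12 - 2*nu12/E1 = 1/5 - 2*0.3/200 = 0.197 GPa^-1
1/Ex = 0.0625/200 + 0.5625/9 + 0.197*0.1875 = 0.09975 GPa^-1
Ex = 10.03 GPa

10.03 GPa


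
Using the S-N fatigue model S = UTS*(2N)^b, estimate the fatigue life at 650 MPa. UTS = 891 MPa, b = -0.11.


N = 0.5 * (S/UTS)^(1/b) = 0.5 * (650/891)^(1/-0.11) = 8.7923 cycles

8.7923 cycles


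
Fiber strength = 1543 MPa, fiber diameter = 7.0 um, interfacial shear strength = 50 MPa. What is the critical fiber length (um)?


Lc = sigma_f * d / (2 * tau_i) = 1543 * 7.0 / (2 * 50) = 108.0 um

108.0 um


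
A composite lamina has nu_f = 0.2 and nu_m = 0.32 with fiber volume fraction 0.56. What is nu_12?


nu_12 = nu_f*Vf + nu_m*(1-Vf) = 0.2*0.56 + 0.32*0.44 = 0.2528

0.2528


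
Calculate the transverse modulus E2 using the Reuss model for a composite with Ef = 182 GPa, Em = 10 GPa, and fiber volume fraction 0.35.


1/E2 = Vf/Ef + (1-Vf)/Em = 0.35/182 + 0.65/10
E2 = 14.94 GPa

14.94 GPa


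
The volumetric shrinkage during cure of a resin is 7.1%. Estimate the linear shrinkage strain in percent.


Linear shrinkage ≈ vol_shrink/3 = 7.1/3 = 2.367%

2.367%


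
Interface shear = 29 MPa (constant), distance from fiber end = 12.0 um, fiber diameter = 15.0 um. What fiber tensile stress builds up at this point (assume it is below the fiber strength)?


Force balance: sigma_f * (pi*d^2/4) = tau * (pi*d) * x  ->  sigma_f = 4 * tau * x / d
sigma_f = 4 * 29 * 12.0 / 15.0 = 92.8 MPa

92.8 MPa


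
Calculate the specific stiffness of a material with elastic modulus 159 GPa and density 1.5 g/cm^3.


Specific stiffness = E/rho = 159/1.5 = 106.0 GPa/(g/cm^3)

106.0 GPa/(g/cm^3)


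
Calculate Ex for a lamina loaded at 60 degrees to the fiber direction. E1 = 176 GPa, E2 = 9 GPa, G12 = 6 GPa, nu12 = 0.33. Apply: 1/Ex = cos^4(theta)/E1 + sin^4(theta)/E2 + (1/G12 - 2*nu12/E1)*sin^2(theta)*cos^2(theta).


cos^4(60) = 0.0625, sin^4(60) = 0.5625, sin^2(60)*cos^2(60) = 0.1875
1/G12 - 2*nu12/E1 = 1/6 - 2*0.33/176 = 0.162917 GPa^-1
1/Ex = 0.0625/176 + 0.5625/9 + 0.162917*0.1875 = 0.093402 GPa^-1
Ex = 10.71 GPa

10.71 GPa


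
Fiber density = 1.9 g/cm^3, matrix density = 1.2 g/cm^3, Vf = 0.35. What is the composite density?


rho_c = rho_f*Vf + rho_m*(1-Vf) = 1.9*0.35 + 1.2*0.65 = 1.445 g/cm^3

1.445 g/cm^3


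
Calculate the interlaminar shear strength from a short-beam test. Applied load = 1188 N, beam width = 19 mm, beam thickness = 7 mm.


ILSS = 3F/(4bh) = 3*1188/(4*19*7) = 6.7 MPa

6.7 MPa


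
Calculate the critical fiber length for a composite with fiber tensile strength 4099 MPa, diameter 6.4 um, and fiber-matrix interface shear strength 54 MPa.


Lc = sigma_f * d / (2 * tau_i) = 4099 * 6.4 / (2 * 54) = 242.9 um

242.9 um


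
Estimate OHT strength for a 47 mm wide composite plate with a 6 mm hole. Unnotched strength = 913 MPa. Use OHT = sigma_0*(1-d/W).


OHT = sigma_0*(1-d/W) = 913*(1-6/47) = 796.4 MPa

796.4 MPa


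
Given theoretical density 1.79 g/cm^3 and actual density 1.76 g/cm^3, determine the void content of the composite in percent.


Void% = (rho_theo - rho_actual)/rho_theo * 100 = (1.79 - 1.76)/1.79 * 100 = 1.68%

1.68%


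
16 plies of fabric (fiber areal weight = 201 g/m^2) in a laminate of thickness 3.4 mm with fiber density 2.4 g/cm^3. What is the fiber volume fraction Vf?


Vf = n * FAW / (rho_f * h * 1000) = 16 * 201 / (2.4 * 3.4 * 1000) = 0.3941

0.3941


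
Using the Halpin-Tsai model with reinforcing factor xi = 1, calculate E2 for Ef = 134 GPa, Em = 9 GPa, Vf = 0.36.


eta = (Ef/Em - 1)/(Ef/Em + xi) = (14.8889 - 1)/(14.8889 + 1) = 0.8741
E2 = Em*(1+xi*eta*Vf)/(1-eta*Vf) = 17.27 GPa

17.27 GPa


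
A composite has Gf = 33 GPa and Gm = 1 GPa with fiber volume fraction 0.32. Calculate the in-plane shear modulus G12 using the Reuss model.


1/G12 = Vf/Gf + (1-Vf)/Gm = 0.32/33 + 0.68/1
G12 = 1.45 GPa

1.45 GPa


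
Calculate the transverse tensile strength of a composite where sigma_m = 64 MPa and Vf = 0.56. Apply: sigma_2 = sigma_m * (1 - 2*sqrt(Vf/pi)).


factor = 1 - 2*sqrt(0.56/pi) = 0.1556
sigma_2 = 64 * 0.1556 = 9.96 MPa

9.96 MPa


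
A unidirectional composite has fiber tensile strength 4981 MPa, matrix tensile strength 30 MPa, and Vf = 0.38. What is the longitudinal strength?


sigma_1 = sigma_f*Vf + sigma_m*(1-Vf) = 4981*0.38 + 30*0.62 = 1911.4 MPa

1911.4 MPa


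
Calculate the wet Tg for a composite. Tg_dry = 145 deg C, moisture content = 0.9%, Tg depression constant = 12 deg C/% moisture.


Tg_wet = Tg_dry - k*moisture = 145 - 12*0.9 = 134.2 deg C

134.2 deg C


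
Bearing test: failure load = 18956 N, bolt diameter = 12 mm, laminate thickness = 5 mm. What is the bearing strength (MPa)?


sigma_br = F/(d*h) = 18956/(12*5) = 315.9 MPa

315.9 MPa


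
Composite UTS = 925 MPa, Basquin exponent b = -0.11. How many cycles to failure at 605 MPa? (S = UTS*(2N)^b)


N = 0.5 * (S/UTS)^(1/b) = 0.5 * (605/925)^(1/-0.11) = 23.7252 cycles

23.7252 cycles


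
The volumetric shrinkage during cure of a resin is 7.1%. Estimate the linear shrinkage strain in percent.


Linear shrinkage ≈ vol_shrink/3 = 7.1/3 = 2.367%

2.367%


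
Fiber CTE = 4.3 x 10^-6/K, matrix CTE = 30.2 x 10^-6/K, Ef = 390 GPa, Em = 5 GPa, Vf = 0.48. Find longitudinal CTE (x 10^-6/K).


E1 = Ef*Vf + Em*(1-Vf) = 189.8
alpha_1 = (alpha_f*Ef*Vf + alpha_m*Em*(1-Vf))/E1 = 4.65 x 10^-6/K

4.65 x 10^-6/K


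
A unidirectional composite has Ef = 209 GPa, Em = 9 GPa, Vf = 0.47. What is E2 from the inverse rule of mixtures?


1/E2 = Vf/Ef + (1-Vf)/Em = 0.47/209 + 0.53/9
E2 = 16.36 GPa

16.36 GPa


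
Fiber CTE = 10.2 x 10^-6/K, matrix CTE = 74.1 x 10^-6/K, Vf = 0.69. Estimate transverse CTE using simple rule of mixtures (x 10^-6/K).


alpha_2 = alpha_f*Vf + alpha_m*(1-Vf) = 10.2*0.69 + 74.1*0.31 = 30.0 x 10^-6/K

30.0 x 10^-6/K


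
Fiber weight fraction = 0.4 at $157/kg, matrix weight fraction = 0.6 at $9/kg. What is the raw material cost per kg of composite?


Cost = cost_f*Wf + cost_m*Wm = 157*0.4 + 9*0.6 = $68.2/kg

$68.2/kg


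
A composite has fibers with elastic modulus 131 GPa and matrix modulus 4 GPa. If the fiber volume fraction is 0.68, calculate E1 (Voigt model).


E1 = Ef*Vf + Em*(1-Vf) = 131*0.68 + 4*0.32 = 90.36 GPa

90.36 GPa


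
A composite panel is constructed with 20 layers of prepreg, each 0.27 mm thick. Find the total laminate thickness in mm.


h = n * t_ply = 20 * 0.27 = 5.4 mm

5.4 mm


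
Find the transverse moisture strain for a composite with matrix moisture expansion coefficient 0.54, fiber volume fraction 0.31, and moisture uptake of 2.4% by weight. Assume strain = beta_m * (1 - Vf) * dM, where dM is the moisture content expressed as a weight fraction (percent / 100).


dM = 2.4/100 = 0.024
strain = beta_m * (1-Vf) * dM = 0.54 * 0.69 * 0.024 = 0.0089424

0.0089424


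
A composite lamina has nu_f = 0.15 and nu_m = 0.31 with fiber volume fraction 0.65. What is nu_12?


nu_12 = nu_f*Vf + nu_m*(1-Vf) = 0.15*0.65 + 0.31*0.35 = 0.206

0.206


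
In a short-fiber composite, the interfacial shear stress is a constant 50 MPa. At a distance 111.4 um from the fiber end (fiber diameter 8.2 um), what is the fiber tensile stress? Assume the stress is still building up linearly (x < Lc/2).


Force balance: sigma_f * (pi*d^2/4) = tau * (pi*d) * x  ->  sigma_f = 4 * tau * x / d
sigma_f = 4 * 50 * 111.4 / 8.2 = 2717.1 MPa

2717.1 MPa


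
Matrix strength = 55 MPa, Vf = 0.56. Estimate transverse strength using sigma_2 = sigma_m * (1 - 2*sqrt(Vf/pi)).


factor = 1 - 2*sqrt(0.56/pi) = 0.1556
sigma_2 = 55 * 0.1556 = 8.56 MPa

8.56 MPa


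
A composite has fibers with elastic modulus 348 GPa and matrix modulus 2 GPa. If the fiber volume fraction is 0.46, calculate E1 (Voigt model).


E1 = Ef*Vf + Em*(1-Vf) = 348*0.46 + 2*0.54 = 161.16 GPa

161.16 GPa


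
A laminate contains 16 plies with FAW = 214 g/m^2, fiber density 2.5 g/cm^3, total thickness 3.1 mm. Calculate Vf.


Vf = n * FAW / (rho_f * h * 1000) = 16 * 214 / (2.5 * 3.1 * 1000) = 0.4418

0.4418


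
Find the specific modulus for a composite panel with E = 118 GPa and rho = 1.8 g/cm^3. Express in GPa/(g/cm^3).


Specific stiffness = E/rho = 118/1.8 = 65.6 GPa/(g/cm^3)

65.6 GPa/(g/cm^3)


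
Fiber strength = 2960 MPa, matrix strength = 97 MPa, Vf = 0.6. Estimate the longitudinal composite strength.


sigma_1 = sigma_f*Vf + sigma_m*(1-Vf) = 2960*0.6 + 97*0.4 = 1814.8 MPa

1814.8 MPa


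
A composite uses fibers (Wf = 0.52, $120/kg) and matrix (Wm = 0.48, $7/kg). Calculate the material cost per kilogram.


Cost = cost_f*Wf + cost_m*Wm = 120*0.52 + 7*0.48 = $65.76/kg

$65.76/kg


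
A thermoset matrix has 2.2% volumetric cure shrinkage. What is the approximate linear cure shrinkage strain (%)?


Linear shrinkage ≈ vol_shrink/3 = 2.2/3 = 0.733%

0.733%


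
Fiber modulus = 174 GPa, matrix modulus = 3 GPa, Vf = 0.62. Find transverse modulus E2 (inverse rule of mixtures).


1/E2 = Vf/Ef + (1-Vf)/Em = 0.62/174 + 0.38/3
E2 = 7.68 GPa

7.68 GPa


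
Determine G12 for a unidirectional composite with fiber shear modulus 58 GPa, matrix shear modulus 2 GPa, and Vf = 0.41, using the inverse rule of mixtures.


1/G12 = Vf/Gf + (1-Vf)/Gm = 0.41/58 + 0.59/2
G12 = 3.31 GPa

3.31 GPa


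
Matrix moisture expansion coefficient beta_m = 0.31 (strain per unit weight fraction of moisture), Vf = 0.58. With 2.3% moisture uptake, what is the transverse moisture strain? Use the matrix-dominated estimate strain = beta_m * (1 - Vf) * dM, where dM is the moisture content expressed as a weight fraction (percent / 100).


dM = 2.3/100 = 0.023
strain = beta_m * (1-Vf) * dM = 0.31 * 0.42 * 0.023 = 0.0029946

0.0029946


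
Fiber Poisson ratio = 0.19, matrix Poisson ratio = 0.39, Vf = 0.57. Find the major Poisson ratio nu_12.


nu_12 = nu_f*Vf + nu_m*(1-Vf) = 0.19*0.57 + 0.39*0.43 = 0.276

0.276


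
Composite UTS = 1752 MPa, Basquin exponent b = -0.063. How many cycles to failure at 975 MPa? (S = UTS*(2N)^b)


N = 0.5 * (S/UTS)^(1/b) = 0.5 * (975/1752)^(1/-0.063) = 5484.2921 cycles

5484.2921 cycles


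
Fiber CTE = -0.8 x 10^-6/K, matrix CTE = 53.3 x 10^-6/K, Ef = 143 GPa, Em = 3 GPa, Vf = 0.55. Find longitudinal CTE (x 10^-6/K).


E1 = Ef*Vf + Em*(1-Vf) = 80.0
alpha_1 = (alpha_f*Ef*Vf + alpha_m*Em*(1-Vf))/E1 = 0.11 x 10^-6/K

0.11 x 10^-6/K


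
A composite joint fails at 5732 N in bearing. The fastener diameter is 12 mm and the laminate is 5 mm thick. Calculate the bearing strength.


sigma_br = F/(d*h) = 5732/(12*5) = 95.5 MPa

95.5 MPa


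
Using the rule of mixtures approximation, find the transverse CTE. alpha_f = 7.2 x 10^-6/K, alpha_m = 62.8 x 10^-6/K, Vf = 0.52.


alpha_2 = alpha_f*Vf + alpha_m*(1-Vf) = 7.2*0.52 + 62.8*0.48 = 33.9 x 10^-6/K

33.9 x 10^-6/K


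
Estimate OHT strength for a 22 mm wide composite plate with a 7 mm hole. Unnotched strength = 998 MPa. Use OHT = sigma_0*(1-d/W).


OHT = sigma_0*(1-d/W) = 998*(1-7/22) = 680.5 MPa

680.5 MPa


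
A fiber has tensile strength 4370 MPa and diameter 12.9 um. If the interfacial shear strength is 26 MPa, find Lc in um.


Lc = sigma_f * d / (2 * tau_i) = 4370 * 12.9 / (2 * 26) = 1084.1 um

1084.1 um


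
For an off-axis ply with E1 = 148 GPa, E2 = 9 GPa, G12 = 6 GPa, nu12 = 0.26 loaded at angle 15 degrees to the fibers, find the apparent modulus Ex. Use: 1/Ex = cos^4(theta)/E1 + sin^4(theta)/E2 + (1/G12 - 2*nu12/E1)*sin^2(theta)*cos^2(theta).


cos^4(15) = 0.870513, sin^4(15) = 0.004487, sin^2(15)*cos^2(15) = 0.0625
1/G12 - 2*nu12/E1 = 1/6 - 2*0.26/148 = 0.163153 GPa^-1
1/Ex = 0.870513/148 + 0.004487/9 + 0.163153*0.0625 = 0.0165775 GPa^-1
Ex = 60.32 GPa

60.32 GPa


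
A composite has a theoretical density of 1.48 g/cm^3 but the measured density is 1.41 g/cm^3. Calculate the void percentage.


Void% = (rho_theo - rho_actual)/rho_theo * 100 = (1.48 - 1.41)/1.48 * 100 = 4.73%

4.73%


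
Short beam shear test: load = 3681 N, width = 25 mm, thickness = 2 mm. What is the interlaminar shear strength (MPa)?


ILSS = 3F/(4bh) = 3*3681/(4*25*2) = 55.22 MPa

55.22 MPa


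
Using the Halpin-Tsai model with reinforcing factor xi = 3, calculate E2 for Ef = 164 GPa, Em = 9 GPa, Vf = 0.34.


eta = (Ef/Em - 1)/(Ef/Em + xi) = (18.2222 - 1)/(18.2222 + 3) = 0.8115
E2 = Em*(1+xi*eta*Vf)/(1-eta*Vf) = 22.72 GPa

22.72 GPa


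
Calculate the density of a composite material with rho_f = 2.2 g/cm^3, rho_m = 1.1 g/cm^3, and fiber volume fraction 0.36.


rho_c = rho_f*Vf + rho_m*(1-Vf) = 2.2*0.36 + 1.1*0.64 = 1.496 g/cm^3

1.496 g/cm^3


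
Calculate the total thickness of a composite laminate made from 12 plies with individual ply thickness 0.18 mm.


h = n * t_ply = 12 * 0.18 = 2.16 mm

2.16 mm


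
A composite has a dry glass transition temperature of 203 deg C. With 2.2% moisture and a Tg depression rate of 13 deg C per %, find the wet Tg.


Tg_wet = Tg_dry - k*moisture = 203 - 13*2.2 = 174.4 deg C

174.4 deg C


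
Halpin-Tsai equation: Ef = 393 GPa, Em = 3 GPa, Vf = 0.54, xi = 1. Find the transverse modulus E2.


eta = (Ef/Em - 1)/(Ef/Em + xi) = (131.0 - 1)/(131.0 + 1) = 0.9848
E2 = Em*(1+xi*eta*Vf)/(1-eta*Vf) = 9.82 GPa

9.82 GPa


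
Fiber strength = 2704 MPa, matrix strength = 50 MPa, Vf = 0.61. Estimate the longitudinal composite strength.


sigma_1 = sigma_f*Vf + sigma_m*(1-Vf) = 2704*0.61 + 50*0.39 = 1668.9 MPa

1668.9 MPa


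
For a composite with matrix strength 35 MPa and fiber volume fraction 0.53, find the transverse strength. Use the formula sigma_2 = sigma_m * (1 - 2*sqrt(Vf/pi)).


factor = 1 - 2*sqrt(0.53/pi) = 0.1785
sigma_2 = 35 * 0.1785 = 6.25 MPa

6.25 MPa


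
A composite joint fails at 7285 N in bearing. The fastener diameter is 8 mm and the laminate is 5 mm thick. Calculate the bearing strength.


sigma_br = F/(d*h) = 7285/(8*5) = 182.1 MPa

182.1 MPa


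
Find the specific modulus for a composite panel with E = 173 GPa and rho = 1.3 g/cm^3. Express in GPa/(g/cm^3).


Specific stiffness = E/rho = 173/1.3 = 133.1 GPa/(g/cm^3)

133.1 GPa/(g/cm^3)


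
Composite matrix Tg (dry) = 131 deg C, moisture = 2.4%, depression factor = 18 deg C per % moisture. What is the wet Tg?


Tg_wet = Tg_dry - k*moisture = 131 - 18*2.4 = 87.8 deg C

87.8 deg C


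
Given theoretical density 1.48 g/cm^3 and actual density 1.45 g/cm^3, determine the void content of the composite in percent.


Void% = (rho_theo - rho_actual)/rho_theo * 100 = (1.48 - 1.45)/1.48 * 100 = 2.03%

2.03%


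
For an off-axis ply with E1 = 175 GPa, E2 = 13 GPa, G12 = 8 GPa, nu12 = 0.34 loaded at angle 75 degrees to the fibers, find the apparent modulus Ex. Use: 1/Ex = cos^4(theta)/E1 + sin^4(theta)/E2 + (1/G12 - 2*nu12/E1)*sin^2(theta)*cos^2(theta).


cos^4(75) = 0.004487, sin^4(75) = 0.870513, sin^2(75)*cos^2(75) = 0.0625
1/G12 - 2*nu12/E1 = 1/8 - 2*0.34/175 = 0.121114 GPa^-1
1/Ex = 0.004487/175 + 0.870513/13 + 0.121114*0.0625 = 0.0745578 GPa^-1
Ex = 13.41 GPa

13.41 GPa


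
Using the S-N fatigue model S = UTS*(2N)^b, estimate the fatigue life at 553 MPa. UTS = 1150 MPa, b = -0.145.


N = 0.5 * (S/UTS)^(1/b) = 0.5 * (553/1150)^(1/-0.145) = 77.9624 cycles

77.9624 cycles


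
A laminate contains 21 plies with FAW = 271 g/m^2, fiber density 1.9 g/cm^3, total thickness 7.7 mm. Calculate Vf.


Vf = n * FAW / (rho_f * h * 1000) = 21 * 271 / (1.9 * 7.7 * 1000) = 0.389

0.389


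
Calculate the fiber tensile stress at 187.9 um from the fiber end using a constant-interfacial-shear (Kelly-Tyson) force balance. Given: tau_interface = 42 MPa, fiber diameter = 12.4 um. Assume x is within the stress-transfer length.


Force balance: sigma_f * (pi*d^2/4) = tau * (pi*d) * x  ->  sigma_f = 4 * tau * x / d
sigma_f = 4 * 42 * 187.9 / 12.4 = 2545.7 MPa

2545.7 MPa


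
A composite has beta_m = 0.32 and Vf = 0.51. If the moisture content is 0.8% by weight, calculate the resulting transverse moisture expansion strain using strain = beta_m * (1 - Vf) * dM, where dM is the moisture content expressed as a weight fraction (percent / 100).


dM = 0.8/100 = 0.008
strain = beta_m * (1-Vf) * dM = 0.32 * 0.49 * 0.008 = 0.0012544

0.0012544


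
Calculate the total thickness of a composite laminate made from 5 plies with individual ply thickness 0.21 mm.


h = n * t_ply = 5 * 0.21 = 1.05 mm

1.05 mm


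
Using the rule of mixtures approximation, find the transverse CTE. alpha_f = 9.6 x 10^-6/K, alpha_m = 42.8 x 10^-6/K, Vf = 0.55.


alpha_2 = alpha_f*Vf + alpha_m*(1-Vf) = 9.6*0.55 + 42.8*0.45 = 24.5 x 10^-6/K

24.5 x 10^-6/K


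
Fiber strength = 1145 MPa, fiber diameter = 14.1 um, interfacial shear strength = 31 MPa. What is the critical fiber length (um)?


Lc = sigma_f * d / (2 * tau_i) = 1145 * 14.1 / (2 * 31) = 260.4 um

260.4 um


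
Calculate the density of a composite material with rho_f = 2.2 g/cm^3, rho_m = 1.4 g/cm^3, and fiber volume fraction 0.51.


rho_c = rho_f*Vf + rho_m*(1-Vf) = 2.2*0.51 + 1.4*0.49 = 1.808 g/cm^3

1.808 g/cm^3


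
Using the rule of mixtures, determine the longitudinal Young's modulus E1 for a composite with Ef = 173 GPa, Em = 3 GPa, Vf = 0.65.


E1 = Ef*Vf + Em*(1-Vf) = 173*0.65 + 3*0.35 = 113.5 GPa

113.5 GPa


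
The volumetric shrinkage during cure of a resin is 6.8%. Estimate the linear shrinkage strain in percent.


Linear shrinkage ≈ vol_shrink/3 = 6.8/3 = 2.267%

2.267%


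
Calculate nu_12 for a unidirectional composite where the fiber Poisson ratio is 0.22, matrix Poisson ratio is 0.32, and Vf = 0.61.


nu_12 = nu_f*Vf + nu_m*(1-Vf) = 0.22*0.61 + 0.32*0.39 = 0.259

0.259


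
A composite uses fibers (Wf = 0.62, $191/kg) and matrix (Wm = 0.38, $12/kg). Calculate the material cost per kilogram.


Cost = cost_f*Wf + cost_m*Wm = 191*0.62 + 12*0.38 = $122.98/kg

$122.98/kg


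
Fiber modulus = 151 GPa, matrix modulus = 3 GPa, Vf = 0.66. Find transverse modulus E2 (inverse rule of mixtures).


1/E2 = Vf/Ef + (1-Vf)/Em = 0.66/151 + 0.34/3
E2 = 8.5 GPa

8.5 GPa


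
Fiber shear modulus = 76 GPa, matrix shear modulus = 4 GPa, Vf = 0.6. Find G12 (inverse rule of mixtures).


1/G12 = Vf/Gf + (1-Vf)/Gm = 0.6/76 + 0.4/4
G12 = 9.27 GPa

9.27 GPa


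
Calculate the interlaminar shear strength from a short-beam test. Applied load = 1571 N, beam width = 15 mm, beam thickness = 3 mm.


ILSS = 3F/(4bh) = 3*1571/(4*15*3) = 26.18 MPa

26.18 MPa


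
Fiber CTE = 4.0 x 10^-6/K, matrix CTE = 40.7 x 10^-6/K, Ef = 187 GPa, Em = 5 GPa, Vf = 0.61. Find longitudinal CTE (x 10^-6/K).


E1 = Ef*Vf + Em*(1-Vf) = 116.02
alpha_1 = (alpha_f*Ef*Vf + alpha_m*Em*(1-Vf))/E1 = 4.62 x 10^-6/K

4.62 x 10^-6/K


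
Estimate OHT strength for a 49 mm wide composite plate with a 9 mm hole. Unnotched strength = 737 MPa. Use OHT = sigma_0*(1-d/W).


OHT = sigma_0*(1-d/W) = 737*(1-9/49) = 601.6 MPa

601.6 MPa


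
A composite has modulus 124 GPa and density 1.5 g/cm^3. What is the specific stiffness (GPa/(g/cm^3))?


Specific stiffness = E/rho = 124/1.5 = 82.7 GPa/(g/cm^3)

82.7 GPa/(g/cm^3)


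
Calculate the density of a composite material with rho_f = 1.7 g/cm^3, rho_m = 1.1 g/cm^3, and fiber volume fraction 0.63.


rho_c = rho_f*Vf + rho_m*(1-Vf) = 1.7*0.63 + 1.1*0.37 = 1.478 g/cm^3

1.478 g/cm^3


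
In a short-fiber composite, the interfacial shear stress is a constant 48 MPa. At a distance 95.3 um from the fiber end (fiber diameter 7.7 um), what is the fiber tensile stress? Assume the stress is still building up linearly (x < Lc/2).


Force balance: sigma_f * (pi*d^2/4) = tau * (pi*d) * x  ->  sigma_f = 4 * tau * x / d
sigma_f = 4 * 48 * 95.3 / 7.7 = 2376.3 MPa

2376.3 MPa


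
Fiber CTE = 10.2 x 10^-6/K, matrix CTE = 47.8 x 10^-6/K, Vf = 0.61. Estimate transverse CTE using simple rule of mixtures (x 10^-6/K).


alpha_2 = alpha_f*Vf + alpha_m*(1-Vf) = 10.2*0.61 + 47.8*0.39 = 24.9 x 10^-6/K

24.9 x 10^-6/K


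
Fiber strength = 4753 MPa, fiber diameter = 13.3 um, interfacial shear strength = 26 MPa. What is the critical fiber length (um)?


Lc = sigma_f * d / (2 * tau_i) = 4753 * 13.3 / (2 * 26) = 1215.7 um

1215.7 um


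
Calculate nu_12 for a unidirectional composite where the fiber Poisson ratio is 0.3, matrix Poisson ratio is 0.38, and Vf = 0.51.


nu_12 = nu_f*Vf + nu_m*(1-Vf) = 0.3*0.51 + 0.38*0.49 = 0.3392

0.3392


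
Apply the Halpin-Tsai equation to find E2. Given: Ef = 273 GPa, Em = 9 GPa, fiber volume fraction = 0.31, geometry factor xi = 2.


eta = (Ef/Em - 1)/(Ef/Em + xi) = (30.3333 - 1)/(30.3333 + 2) = 0.9072
E2 = Em*(1+xi*eta*Vf)/(1-eta*Vf) = 19.56 GPa

19.56 GPa


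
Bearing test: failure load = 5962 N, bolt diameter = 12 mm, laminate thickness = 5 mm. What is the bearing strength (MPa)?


sigma_br = F/(d*h) = 5962/(12*5) = 99.4 MPa

99.4 MPa


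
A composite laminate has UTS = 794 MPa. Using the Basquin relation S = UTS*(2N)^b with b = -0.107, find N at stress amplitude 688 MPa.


N = 0.5 * (S/UTS)^(1/b) = 0.5 * (688/794)^(1/-0.107) = 1.9080 cycles

1.9080 cycles


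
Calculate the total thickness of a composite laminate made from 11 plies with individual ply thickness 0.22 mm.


h = n * t_ply = 11 * 0.22 = 2.42 mm

2.42 mm


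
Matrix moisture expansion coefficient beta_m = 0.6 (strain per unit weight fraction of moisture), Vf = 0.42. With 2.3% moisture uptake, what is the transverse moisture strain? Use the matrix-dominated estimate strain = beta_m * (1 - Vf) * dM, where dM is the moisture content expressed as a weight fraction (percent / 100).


dM = 2.3/100 = 0.023
strain = beta_m * (1-Vf) * dM = 0.6 * 0.58 * 0.023 = 0.008004

0.008004


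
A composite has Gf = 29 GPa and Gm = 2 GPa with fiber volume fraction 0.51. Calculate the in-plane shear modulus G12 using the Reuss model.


1/G12 = Vf/Gf + (1-Vf)/Gm = 0.51/29 + 0.49/2
G12 = 3.81 GPa

3.81 GPa


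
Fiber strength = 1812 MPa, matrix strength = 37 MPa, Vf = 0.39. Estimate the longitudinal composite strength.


sigma_1 = sigma_f*Vf + sigma_m*(1-Vf) = 1812*0.39 + 37*0.61 = 729.3 MPa

729.3 MPa


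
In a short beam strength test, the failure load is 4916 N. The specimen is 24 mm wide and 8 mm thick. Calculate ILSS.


ILSS = 3F/(4bh) = 3*4916/(4*24*8) = 19.2 MPa

19.2 MPa


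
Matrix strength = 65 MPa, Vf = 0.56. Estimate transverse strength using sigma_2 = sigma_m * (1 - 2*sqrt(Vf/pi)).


factor = 1 - 2*sqrt(0.56/pi) = 0.1556
sigma_2 = 65 * 0.1556 = 10.11 MPa

10.11 MPa


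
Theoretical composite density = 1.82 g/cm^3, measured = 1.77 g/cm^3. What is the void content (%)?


Void% = (rho_theo - rho_actual)/rho_theo * 100 = (1.82 - 1.77)/1.82 * 100 = 2.75%

2.75%


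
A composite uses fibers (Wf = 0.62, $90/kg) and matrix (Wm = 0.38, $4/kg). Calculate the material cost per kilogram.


Cost = cost_f*Wf + cost_m*Wm = 90*0.62 + 4*0.38 = $57.32/kg

$57.32/kg


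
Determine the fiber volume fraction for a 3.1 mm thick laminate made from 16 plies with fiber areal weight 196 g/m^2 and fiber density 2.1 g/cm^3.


Vf = n * FAW / (rho_f * h * 1000) = 16 * 196 / (2.1 * 3.1 * 1000) = 0.4817

0.4817


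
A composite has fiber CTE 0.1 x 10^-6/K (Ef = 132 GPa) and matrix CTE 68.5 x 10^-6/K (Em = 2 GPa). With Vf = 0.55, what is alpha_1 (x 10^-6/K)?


E1 = Ef*Vf + Em*(1-Vf) = 73.5
alpha_1 = (alpha_f*Ef*Vf + alpha_m*Em*(1-Vf))/E1 = 0.94 x 10^-6/K

0.94 x 10^-6/K


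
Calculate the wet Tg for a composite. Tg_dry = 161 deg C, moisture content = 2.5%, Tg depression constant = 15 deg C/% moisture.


Tg_wet = Tg_dry - k*moisture = 161 - 15*2.5 = 123.5 deg C

123.5 deg C


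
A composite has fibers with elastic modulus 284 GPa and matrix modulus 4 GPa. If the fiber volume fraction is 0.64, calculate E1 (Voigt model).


E1 = Ef*Vf + Em*(1-Vf) = 284*0.64 + 4*0.36 = 183.2 GPa

183.2 GPa


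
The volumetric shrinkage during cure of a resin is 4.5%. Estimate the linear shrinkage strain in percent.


Linear shrinkage ≈ vol_shrink/3 = 4.5/3 = 1.5%

1.5%


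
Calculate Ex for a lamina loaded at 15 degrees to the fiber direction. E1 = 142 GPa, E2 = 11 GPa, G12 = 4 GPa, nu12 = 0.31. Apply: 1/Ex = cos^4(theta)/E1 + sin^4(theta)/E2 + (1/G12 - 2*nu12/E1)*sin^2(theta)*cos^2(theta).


cos^4(15) = 0.870513, sin^4(15) = 0.004487, sin^2(15)*cos^2(15) = 0.0625
1/G12 - 2*nu12/E1 = 1/4 - 2*0.31/142 = 0.245634 GPa^-1
1/Ex = 0.870513/142 + 0.004487/11 + 0.245634*0.0625 = 0.0218904 GPa^-1
Ex = 45.68 GPa

45.68 GPa


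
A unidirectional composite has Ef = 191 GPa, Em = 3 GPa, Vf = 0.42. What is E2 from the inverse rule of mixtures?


1/E2 = Vf/Ef + (1-Vf)/Em = 0.42/191 + 0.58/3
E2 = 5.11 GPa

5.11 GPa


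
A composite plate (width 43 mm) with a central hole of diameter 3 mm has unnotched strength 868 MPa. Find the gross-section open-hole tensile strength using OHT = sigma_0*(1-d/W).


OHT = sigma_0*(1-d/W) = 868*(1-3/43) = 807.4 MPa

807.4 MPa


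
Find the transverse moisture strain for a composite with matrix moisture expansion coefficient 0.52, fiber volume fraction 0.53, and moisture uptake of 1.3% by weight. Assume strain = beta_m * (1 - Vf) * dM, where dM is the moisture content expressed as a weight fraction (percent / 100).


dM = 1.3/100 = 0.013
strain = beta_m * (1-Vf) * dM = 0.52 * 0.47 * 0.013 = 0.0031772

0.0031772


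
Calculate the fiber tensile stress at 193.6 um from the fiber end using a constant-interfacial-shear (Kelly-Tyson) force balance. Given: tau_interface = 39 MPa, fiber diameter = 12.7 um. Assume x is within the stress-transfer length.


Force balance: sigma_f * (pi*d^2/4) = tau * (pi*d) * x  ->  sigma_f = 4 * tau * x / d
sigma_f = 4 * 39 * 193.6 / 12.7 = 2378.1 MPa

2378.1 MPa
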